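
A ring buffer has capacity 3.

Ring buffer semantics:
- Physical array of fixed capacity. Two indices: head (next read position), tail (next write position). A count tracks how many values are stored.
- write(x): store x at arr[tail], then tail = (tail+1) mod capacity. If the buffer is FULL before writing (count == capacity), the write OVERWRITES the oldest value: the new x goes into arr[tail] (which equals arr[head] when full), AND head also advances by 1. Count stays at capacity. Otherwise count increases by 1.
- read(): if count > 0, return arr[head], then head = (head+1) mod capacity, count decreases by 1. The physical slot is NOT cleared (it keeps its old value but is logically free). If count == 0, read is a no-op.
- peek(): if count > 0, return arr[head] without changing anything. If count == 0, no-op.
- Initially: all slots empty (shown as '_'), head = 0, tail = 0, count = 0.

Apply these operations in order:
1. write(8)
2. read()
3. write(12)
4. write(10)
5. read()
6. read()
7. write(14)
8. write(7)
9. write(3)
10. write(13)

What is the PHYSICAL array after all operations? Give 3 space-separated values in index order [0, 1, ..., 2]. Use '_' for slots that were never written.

Answer: 13 7 3

Derivation:
After op 1 (write(8)): arr=[8 _ _] head=0 tail=1 count=1
After op 2 (read()): arr=[8 _ _] head=1 tail=1 count=0
After op 3 (write(12)): arr=[8 12 _] head=1 tail=2 count=1
After op 4 (write(10)): arr=[8 12 10] head=1 tail=0 count=2
After op 5 (read()): arr=[8 12 10] head=2 tail=0 count=1
After op 6 (read()): arr=[8 12 10] head=0 tail=0 count=0
After op 7 (write(14)): arr=[14 12 10] head=0 tail=1 count=1
After op 8 (write(7)): arr=[14 7 10] head=0 tail=2 count=2
After op 9 (write(3)): arr=[14 7 3] head=0 tail=0 count=3
After op 10 (write(13)): arr=[13 7 3] head=1 tail=1 count=3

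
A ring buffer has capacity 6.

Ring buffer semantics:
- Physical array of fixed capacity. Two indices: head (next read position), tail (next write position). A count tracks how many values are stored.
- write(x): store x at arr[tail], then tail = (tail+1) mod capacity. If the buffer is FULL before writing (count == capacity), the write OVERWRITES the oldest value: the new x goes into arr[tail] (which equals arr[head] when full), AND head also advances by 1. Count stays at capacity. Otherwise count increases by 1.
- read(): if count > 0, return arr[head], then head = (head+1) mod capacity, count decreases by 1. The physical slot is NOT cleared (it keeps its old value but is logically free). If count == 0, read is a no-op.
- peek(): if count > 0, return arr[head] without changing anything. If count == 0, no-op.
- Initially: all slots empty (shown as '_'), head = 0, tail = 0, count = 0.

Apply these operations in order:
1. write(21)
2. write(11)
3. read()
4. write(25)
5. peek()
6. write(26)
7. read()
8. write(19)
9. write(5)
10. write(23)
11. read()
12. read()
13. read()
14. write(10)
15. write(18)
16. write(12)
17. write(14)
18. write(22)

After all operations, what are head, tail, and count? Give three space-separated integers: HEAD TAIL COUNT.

After op 1 (write(21)): arr=[21 _ _ _ _ _] head=0 tail=1 count=1
After op 2 (write(11)): arr=[21 11 _ _ _ _] head=0 tail=2 count=2
After op 3 (read()): arr=[21 11 _ _ _ _] head=1 tail=2 count=1
After op 4 (write(25)): arr=[21 11 25 _ _ _] head=1 tail=3 count=2
After op 5 (peek()): arr=[21 11 25 _ _ _] head=1 tail=3 count=2
After op 6 (write(26)): arr=[21 11 25 26 _ _] head=1 tail=4 count=3
After op 7 (read()): arr=[21 11 25 26 _ _] head=2 tail=4 count=2
After op 8 (write(19)): arr=[21 11 25 26 19 _] head=2 tail=5 count=3
After op 9 (write(5)): arr=[21 11 25 26 19 5] head=2 tail=0 count=4
After op 10 (write(23)): arr=[23 11 25 26 19 5] head=2 tail=1 count=5
After op 11 (read()): arr=[23 11 25 26 19 5] head=3 tail=1 count=4
After op 12 (read()): arr=[23 11 25 26 19 5] head=4 tail=1 count=3
After op 13 (read()): arr=[23 11 25 26 19 5] head=5 tail=1 count=2
After op 14 (write(10)): arr=[23 10 25 26 19 5] head=5 tail=2 count=3
After op 15 (write(18)): arr=[23 10 18 26 19 5] head=5 tail=3 count=4
After op 16 (write(12)): arr=[23 10 18 12 19 5] head=5 tail=4 count=5
After op 17 (write(14)): arr=[23 10 18 12 14 5] head=5 tail=5 count=6
After op 18 (write(22)): arr=[23 10 18 12 14 22] head=0 tail=0 count=6

Answer: 0 0 6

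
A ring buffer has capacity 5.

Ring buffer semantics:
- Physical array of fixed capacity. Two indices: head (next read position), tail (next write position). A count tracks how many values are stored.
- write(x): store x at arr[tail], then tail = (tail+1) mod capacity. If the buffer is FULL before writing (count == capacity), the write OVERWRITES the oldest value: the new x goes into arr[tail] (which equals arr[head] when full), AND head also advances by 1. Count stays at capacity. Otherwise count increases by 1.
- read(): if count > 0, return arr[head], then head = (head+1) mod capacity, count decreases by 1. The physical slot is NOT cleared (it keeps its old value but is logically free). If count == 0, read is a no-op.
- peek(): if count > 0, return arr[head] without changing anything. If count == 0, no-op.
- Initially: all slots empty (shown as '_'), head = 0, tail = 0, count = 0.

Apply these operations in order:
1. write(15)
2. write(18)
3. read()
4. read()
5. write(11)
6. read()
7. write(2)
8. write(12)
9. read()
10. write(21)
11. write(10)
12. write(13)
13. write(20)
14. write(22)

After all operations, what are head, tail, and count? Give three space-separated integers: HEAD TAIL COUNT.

After op 1 (write(15)): arr=[15 _ _ _ _] head=0 tail=1 count=1
After op 2 (write(18)): arr=[15 18 _ _ _] head=0 tail=2 count=2
After op 3 (read()): arr=[15 18 _ _ _] head=1 tail=2 count=1
After op 4 (read()): arr=[15 18 _ _ _] head=2 tail=2 count=0
After op 5 (write(11)): arr=[15 18 11 _ _] head=2 tail=3 count=1
After op 6 (read()): arr=[15 18 11 _ _] head=3 tail=3 count=0
After op 7 (write(2)): arr=[15 18 11 2 _] head=3 tail=4 count=1
After op 8 (write(12)): arr=[15 18 11 2 12] head=3 tail=0 count=2
After op 9 (read()): arr=[15 18 11 2 12] head=4 tail=0 count=1
After op 10 (write(21)): arr=[21 18 11 2 12] head=4 tail=1 count=2
After op 11 (write(10)): arr=[21 10 11 2 12] head=4 tail=2 count=3
After op 12 (write(13)): arr=[21 10 13 2 12] head=4 tail=3 count=4
After op 13 (write(20)): arr=[21 10 13 20 12] head=4 tail=4 count=5
After op 14 (write(22)): arr=[21 10 13 20 22] head=0 tail=0 count=5

Answer: 0 0 5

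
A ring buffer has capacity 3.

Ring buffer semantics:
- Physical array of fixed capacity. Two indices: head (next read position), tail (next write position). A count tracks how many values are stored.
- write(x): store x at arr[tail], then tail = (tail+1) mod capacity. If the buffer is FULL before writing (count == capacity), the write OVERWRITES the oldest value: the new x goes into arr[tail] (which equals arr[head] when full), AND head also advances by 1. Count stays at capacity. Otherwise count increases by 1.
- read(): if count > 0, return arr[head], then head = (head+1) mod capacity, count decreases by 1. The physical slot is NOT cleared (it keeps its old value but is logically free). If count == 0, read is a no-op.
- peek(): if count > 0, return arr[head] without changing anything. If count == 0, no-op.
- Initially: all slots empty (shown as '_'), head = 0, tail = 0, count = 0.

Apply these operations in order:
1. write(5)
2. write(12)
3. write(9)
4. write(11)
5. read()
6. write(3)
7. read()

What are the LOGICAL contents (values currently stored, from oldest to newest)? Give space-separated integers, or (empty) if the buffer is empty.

Answer: 11 3

Derivation:
After op 1 (write(5)): arr=[5 _ _] head=0 tail=1 count=1
After op 2 (write(12)): arr=[5 12 _] head=0 tail=2 count=2
After op 3 (write(9)): arr=[5 12 9] head=0 tail=0 count=3
After op 4 (write(11)): arr=[11 12 9] head=1 tail=1 count=3
After op 5 (read()): arr=[11 12 9] head=2 tail=1 count=2
After op 6 (write(3)): arr=[11 3 9] head=2 tail=2 count=3
After op 7 (read()): arr=[11 3 9] head=0 tail=2 count=2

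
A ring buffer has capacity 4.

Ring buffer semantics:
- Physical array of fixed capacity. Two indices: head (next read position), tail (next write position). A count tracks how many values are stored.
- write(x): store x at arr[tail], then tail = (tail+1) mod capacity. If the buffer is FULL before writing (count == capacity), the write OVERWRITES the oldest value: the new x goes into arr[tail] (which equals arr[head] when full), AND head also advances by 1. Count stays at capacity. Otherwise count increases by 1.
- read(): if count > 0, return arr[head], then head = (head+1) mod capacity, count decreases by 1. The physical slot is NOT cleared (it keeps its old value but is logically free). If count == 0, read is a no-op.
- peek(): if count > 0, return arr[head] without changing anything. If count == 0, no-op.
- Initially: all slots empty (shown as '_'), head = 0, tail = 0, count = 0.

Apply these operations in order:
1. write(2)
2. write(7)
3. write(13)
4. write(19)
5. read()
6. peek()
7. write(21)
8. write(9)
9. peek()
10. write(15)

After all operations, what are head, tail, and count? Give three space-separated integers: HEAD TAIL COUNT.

After op 1 (write(2)): arr=[2 _ _ _] head=0 tail=1 count=1
After op 2 (write(7)): arr=[2 7 _ _] head=0 tail=2 count=2
After op 3 (write(13)): arr=[2 7 13 _] head=0 tail=3 count=3
After op 4 (write(19)): arr=[2 7 13 19] head=0 tail=0 count=4
After op 5 (read()): arr=[2 7 13 19] head=1 tail=0 count=3
After op 6 (peek()): arr=[2 7 13 19] head=1 tail=0 count=3
After op 7 (write(21)): arr=[21 7 13 19] head=1 tail=1 count=4
After op 8 (write(9)): arr=[21 9 13 19] head=2 tail=2 count=4
After op 9 (peek()): arr=[21 9 13 19] head=2 tail=2 count=4
After op 10 (write(15)): arr=[21 9 15 19] head=3 tail=3 count=4

Answer: 3 3 4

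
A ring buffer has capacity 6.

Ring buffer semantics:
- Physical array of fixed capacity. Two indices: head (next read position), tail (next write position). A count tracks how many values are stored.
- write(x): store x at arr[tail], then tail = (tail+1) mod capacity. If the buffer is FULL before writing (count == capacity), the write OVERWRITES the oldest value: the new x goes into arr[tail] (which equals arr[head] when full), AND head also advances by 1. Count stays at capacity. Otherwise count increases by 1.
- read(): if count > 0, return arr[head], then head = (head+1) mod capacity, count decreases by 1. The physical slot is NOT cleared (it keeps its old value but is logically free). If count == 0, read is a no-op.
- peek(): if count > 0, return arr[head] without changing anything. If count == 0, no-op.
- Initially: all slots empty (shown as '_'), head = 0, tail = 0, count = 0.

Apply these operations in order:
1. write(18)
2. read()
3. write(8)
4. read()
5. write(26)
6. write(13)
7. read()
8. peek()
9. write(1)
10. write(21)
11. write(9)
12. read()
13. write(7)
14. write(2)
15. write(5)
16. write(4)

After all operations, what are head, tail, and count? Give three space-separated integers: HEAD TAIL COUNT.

After op 1 (write(18)): arr=[18 _ _ _ _ _] head=0 tail=1 count=1
After op 2 (read()): arr=[18 _ _ _ _ _] head=1 tail=1 count=0
After op 3 (write(8)): arr=[18 8 _ _ _ _] head=1 tail=2 count=1
After op 4 (read()): arr=[18 8 _ _ _ _] head=2 tail=2 count=0
After op 5 (write(26)): arr=[18 8 26 _ _ _] head=2 tail=3 count=1
After op 6 (write(13)): arr=[18 8 26 13 _ _] head=2 tail=4 count=2
After op 7 (read()): arr=[18 8 26 13 _ _] head=3 tail=4 count=1
After op 8 (peek()): arr=[18 8 26 13 _ _] head=3 tail=4 count=1
After op 9 (write(1)): arr=[18 8 26 13 1 _] head=3 tail=5 count=2
After op 10 (write(21)): arr=[18 8 26 13 1 21] head=3 tail=0 count=3
After op 11 (write(9)): arr=[9 8 26 13 1 21] head=3 tail=1 count=4
After op 12 (read()): arr=[9 8 26 13 1 21] head=4 tail=1 count=3
After op 13 (write(7)): arr=[9 7 26 13 1 21] head=4 tail=2 count=4
After op 14 (write(2)): arr=[9 7 2 13 1 21] head=4 tail=3 count=5
After op 15 (write(5)): arr=[9 7 2 5 1 21] head=4 tail=4 count=6
After op 16 (write(4)): arr=[9 7 2 5 4 21] head=5 tail=5 count=6

Answer: 5 5 6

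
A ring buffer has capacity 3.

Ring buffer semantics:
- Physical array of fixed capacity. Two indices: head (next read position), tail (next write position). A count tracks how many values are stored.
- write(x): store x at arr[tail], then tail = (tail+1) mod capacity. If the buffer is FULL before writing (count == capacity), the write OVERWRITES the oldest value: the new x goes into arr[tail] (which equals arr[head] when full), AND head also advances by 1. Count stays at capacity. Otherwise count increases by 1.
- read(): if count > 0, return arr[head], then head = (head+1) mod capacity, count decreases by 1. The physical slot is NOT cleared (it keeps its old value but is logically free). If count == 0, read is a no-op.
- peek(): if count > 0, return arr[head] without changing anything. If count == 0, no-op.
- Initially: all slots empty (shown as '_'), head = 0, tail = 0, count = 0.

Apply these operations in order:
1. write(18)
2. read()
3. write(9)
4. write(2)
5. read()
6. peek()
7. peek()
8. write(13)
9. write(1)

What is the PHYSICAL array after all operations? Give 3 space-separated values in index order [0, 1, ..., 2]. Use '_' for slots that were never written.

After op 1 (write(18)): arr=[18 _ _] head=0 tail=1 count=1
After op 2 (read()): arr=[18 _ _] head=1 tail=1 count=0
After op 3 (write(9)): arr=[18 9 _] head=1 tail=2 count=1
After op 4 (write(2)): arr=[18 9 2] head=1 tail=0 count=2
After op 5 (read()): arr=[18 9 2] head=2 tail=0 count=1
After op 6 (peek()): arr=[18 9 2] head=2 tail=0 count=1
After op 7 (peek()): arr=[18 9 2] head=2 tail=0 count=1
After op 8 (write(13)): arr=[13 9 2] head=2 tail=1 count=2
After op 9 (write(1)): arr=[13 1 2] head=2 tail=2 count=3

Answer: 13 1 2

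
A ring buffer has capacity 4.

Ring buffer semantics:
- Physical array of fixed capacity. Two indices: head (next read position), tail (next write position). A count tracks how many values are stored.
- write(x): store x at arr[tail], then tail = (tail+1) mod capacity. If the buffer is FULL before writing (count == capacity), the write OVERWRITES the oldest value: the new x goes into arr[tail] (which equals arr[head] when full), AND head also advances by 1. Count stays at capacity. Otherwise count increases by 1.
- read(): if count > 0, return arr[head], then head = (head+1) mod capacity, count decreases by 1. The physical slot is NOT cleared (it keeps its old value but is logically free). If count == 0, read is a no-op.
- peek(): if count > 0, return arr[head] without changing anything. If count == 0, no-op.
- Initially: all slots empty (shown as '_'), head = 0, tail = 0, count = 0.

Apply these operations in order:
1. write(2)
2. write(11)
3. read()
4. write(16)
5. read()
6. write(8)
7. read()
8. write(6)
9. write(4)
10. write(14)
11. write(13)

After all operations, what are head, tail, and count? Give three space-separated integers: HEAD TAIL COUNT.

Answer: 0 0 4

Derivation:
After op 1 (write(2)): arr=[2 _ _ _] head=0 tail=1 count=1
After op 2 (write(11)): arr=[2 11 _ _] head=0 tail=2 count=2
After op 3 (read()): arr=[2 11 _ _] head=1 tail=2 count=1
After op 4 (write(16)): arr=[2 11 16 _] head=1 tail=3 count=2
After op 5 (read()): arr=[2 11 16 _] head=2 tail=3 count=1
After op 6 (write(8)): arr=[2 11 16 8] head=2 tail=0 count=2
After op 7 (read()): arr=[2 11 16 8] head=3 tail=0 count=1
After op 8 (write(6)): arr=[6 11 16 8] head=3 tail=1 count=2
After op 9 (write(4)): arr=[6 4 16 8] head=3 tail=2 count=3
After op 10 (write(14)): arr=[6 4 14 8] head=3 tail=3 count=4
After op 11 (write(13)): arr=[6 4 14 13] head=0 tail=0 count=4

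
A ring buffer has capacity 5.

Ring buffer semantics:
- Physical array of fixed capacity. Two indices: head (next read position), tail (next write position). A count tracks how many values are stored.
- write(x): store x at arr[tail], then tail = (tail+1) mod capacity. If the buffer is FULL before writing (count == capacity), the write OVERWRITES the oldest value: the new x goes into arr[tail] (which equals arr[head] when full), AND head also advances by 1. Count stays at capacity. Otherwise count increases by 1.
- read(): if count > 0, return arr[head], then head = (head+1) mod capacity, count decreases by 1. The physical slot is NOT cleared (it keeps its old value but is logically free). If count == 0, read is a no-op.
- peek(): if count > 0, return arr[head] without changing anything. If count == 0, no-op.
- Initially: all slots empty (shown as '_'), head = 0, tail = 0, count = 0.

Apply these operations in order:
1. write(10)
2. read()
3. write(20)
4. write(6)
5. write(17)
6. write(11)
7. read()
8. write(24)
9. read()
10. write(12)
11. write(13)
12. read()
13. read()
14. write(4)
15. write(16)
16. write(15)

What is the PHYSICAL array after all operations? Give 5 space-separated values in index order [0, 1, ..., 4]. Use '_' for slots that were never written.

After op 1 (write(10)): arr=[10 _ _ _ _] head=0 tail=1 count=1
After op 2 (read()): arr=[10 _ _ _ _] head=1 tail=1 count=0
After op 3 (write(20)): arr=[10 20 _ _ _] head=1 tail=2 count=1
After op 4 (write(6)): arr=[10 20 6 _ _] head=1 tail=3 count=2
After op 5 (write(17)): arr=[10 20 6 17 _] head=1 tail=4 count=3
After op 6 (write(11)): arr=[10 20 6 17 11] head=1 tail=0 count=4
After op 7 (read()): arr=[10 20 6 17 11] head=2 tail=0 count=3
After op 8 (write(24)): arr=[24 20 6 17 11] head=2 tail=1 count=4
After op 9 (read()): arr=[24 20 6 17 11] head=3 tail=1 count=3
After op 10 (write(12)): arr=[24 12 6 17 11] head=3 tail=2 count=4
After op 11 (write(13)): arr=[24 12 13 17 11] head=3 tail=3 count=5
After op 12 (read()): arr=[24 12 13 17 11] head=4 tail=3 count=4
After op 13 (read()): arr=[24 12 13 17 11] head=0 tail=3 count=3
After op 14 (write(4)): arr=[24 12 13 4 11] head=0 tail=4 count=4
After op 15 (write(16)): arr=[24 12 13 4 16] head=0 tail=0 count=5
After op 16 (write(15)): arr=[15 12 13 4 16] head=1 tail=1 count=5

Answer: 15 12 13 4 16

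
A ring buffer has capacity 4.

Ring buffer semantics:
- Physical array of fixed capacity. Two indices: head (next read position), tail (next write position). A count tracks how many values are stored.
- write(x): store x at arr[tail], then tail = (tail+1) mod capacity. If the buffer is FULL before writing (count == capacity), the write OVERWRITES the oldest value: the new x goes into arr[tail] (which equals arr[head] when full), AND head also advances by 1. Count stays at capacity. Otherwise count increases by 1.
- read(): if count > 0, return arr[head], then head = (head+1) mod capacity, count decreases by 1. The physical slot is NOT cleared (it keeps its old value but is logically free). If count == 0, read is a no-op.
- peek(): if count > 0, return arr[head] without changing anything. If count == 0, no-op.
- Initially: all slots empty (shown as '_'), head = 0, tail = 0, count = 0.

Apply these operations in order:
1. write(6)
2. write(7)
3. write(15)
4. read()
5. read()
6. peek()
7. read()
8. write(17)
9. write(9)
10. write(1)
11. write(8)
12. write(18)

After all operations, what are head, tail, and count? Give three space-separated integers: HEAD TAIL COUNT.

Answer: 0 0 4

Derivation:
After op 1 (write(6)): arr=[6 _ _ _] head=0 tail=1 count=1
After op 2 (write(7)): arr=[6 7 _ _] head=0 tail=2 count=2
After op 3 (write(15)): arr=[6 7 15 _] head=0 tail=3 count=3
After op 4 (read()): arr=[6 7 15 _] head=1 tail=3 count=2
After op 5 (read()): arr=[6 7 15 _] head=2 tail=3 count=1
After op 6 (peek()): arr=[6 7 15 _] head=2 tail=3 count=1
After op 7 (read()): arr=[6 7 15 _] head=3 tail=3 count=0
After op 8 (write(17)): arr=[6 7 15 17] head=3 tail=0 count=1
After op 9 (write(9)): arr=[9 7 15 17] head=3 tail=1 count=2
After op 10 (write(1)): arr=[9 1 15 17] head=3 tail=2 count=3
After op 11 (write(8)): arr=[9 1 8 17] head=3 tail=3 count=4
After op 12 (write(18)): arr=[9 1 8 18] head=0 tail=0 count=4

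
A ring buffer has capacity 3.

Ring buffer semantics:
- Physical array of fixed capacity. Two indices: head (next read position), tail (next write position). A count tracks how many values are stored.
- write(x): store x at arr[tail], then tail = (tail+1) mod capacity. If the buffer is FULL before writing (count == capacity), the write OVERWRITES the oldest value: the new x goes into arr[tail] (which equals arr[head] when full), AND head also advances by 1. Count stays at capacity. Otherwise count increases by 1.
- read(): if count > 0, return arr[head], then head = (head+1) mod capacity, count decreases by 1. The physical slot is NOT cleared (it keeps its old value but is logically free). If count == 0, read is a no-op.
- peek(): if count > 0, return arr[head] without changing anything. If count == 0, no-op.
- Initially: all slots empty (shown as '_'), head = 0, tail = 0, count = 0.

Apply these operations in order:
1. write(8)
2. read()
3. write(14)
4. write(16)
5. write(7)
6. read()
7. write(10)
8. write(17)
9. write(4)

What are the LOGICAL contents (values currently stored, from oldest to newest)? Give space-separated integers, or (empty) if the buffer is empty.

After op 1 (write(8)): arr=[8 _ _] head=0 tail=1 count=1
After op 2 (read()): arr=[8 _ _] head=1 tail=1 count=0
After op 3 (write(14)): arr=[8 14 _] head=1 tail=2 count=1
After op 4 (write(16)): arr=[8 14 16] head=1 tail=0 count=2
After op 5 (write(7)): arr=[7 14 16] head=1 tail=1 count=3
After op 6 (read()): arr=[7 14 16] head=2 tail=1 count=2
After op 7 (write(10)): arr=[7 10 16] head=2 tail=2 count=3
After op 8 (write(17)): arr=[7 10 17] head=0 tail=0 count=3
After op 9 (write(4)): arr=[4 10 17] head=1 tail=1 count=3

Answer: 10 17 4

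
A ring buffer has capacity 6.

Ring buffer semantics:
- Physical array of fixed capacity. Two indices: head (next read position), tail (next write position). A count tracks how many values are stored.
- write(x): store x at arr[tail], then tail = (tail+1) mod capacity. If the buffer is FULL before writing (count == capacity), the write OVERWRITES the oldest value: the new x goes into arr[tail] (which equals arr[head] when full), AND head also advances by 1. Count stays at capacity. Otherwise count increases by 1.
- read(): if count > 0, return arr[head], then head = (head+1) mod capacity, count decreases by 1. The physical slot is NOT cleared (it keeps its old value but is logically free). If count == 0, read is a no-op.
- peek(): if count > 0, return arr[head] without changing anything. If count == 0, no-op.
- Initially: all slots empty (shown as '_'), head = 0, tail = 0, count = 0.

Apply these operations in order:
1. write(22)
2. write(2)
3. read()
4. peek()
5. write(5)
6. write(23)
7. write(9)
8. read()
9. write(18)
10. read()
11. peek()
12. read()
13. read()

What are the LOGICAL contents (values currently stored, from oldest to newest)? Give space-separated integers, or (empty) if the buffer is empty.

Answer: 18

Derivation:
After op 1 (write(22)): arr=[22 _ _ _ _ _] head=0 tail=1 count=1
After op 2 (write(2)): arr=[22 2 _ _ _ _] head=0 tail=2 count=2
After op 3 (read()): arr=[22 2 _ _ _ _] head=1 tail=2 count=1
After op 4 (peek()): arr=[22 2 _ _ _ _] head=1 tail=2 count=1
After op 5 (write(5)): arr=[22 2 5 _ _ _] head=1 tail=3 count=2
After op 6 (write(23)): arr=[22 2 5 23 _ _] head=1 tail=4 count=3
After op 7 (write(9)): arr=[22 2 5 23 9 _] head=1 tail=5 count=4
After op 8 (read()): arr=[22 2 5 23 9 _] head=2 tail=5 count=3
After op 9 (write(18)): arr=[22 2 5 23 9 18] head=2 tail=0 count=4
After op 10 (read()): arr=[22 2 5 23 9 18] head=3 tail=0 count=3
After op 11 (peek()): arr=[22 2 5 23 9 18] head=3 tail=0 count=3
After op 12 (read()): arr=[22 2 5 23 9 18] head=4 tail=0 count=2
After op 13 (read()): arr=[22 2 5 23 9 18] head=5 tail=0 count=1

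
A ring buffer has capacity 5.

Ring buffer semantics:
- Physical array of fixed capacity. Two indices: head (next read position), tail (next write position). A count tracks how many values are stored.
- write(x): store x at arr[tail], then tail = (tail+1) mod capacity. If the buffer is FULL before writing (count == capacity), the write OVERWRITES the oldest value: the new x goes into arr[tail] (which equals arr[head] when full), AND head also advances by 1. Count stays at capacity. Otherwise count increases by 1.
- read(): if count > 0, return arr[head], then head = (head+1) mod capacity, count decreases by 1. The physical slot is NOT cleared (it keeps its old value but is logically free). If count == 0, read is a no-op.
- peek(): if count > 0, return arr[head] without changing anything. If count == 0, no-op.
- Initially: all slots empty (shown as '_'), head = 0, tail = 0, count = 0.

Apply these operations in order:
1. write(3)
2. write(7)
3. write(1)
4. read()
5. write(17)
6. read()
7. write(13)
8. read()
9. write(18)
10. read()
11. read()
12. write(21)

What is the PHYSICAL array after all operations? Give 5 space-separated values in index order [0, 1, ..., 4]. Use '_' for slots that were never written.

Answer: 18 21 1 17 13

Derivation:
After op 1 (write(3)): arr=[3 _ _ _ _] head=0 tail=1 count=1
After op 2 (write(7)): arr=[3 7 _ _ _] head=0 tail=2 count=2
After op 3 (write(1)): arr=[3 7 1 _ _] head=0 tail=3 count=3
After op 4 (read()): arr=[3 7 1 _ _] head=1 tail=3 count=2
After op 5 (write(17)): arr=[3 7 1 17 _] head=1 tail=4 count=3
After op 6 (read()): arr=[3 7 1 17 _] head=2 tail=4 count=2
After op 7 (write(13)): arr=[3 7 1 17 13] head=2 tail=0 count=3
After op 8 (read()): arr=[3 7 1 17 13] head=3 tail=0 count=2
After op 9 (write(18)): arr=[18 7 1 17 13] head=3 tail=1 count=3
After op 10 (read()): arr=[18 7 1 17 13] head=4 tail=1 count=2
After op 11 (read()): arr=[18 7 1 17 13] head=0 tail=1 count=1
After op 12 (write(21)): arr=[18 21 1 17 13] head=0 tail=2 count=2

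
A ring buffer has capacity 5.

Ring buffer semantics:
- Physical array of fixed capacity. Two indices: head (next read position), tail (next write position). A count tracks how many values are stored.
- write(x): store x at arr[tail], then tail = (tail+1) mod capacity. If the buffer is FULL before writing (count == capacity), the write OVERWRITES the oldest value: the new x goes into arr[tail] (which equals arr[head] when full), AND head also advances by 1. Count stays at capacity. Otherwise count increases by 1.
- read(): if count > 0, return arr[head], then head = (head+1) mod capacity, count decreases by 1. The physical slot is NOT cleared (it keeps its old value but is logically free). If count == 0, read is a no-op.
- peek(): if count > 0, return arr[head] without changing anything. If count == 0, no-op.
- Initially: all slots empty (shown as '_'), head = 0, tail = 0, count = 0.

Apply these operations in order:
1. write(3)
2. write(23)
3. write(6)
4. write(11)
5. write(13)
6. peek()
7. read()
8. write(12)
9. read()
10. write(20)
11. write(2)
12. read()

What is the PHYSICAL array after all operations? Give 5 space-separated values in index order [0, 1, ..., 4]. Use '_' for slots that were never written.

Answer: 12 20 2 11 13

Derivation:
After op 1 (write(3)): arr=[3 _ _ _ _] head=0 tail=1 count=1
After op 2 (write(23)): arr=[3 23 _ _ _] head=0 tail=2 count=2
After op 3 (write(6)): arr=[3 23 6 _ _] head=0 tail=3 count=3
After op 4 (write(11)): arr=[3 23 6 11 _] head=0 tail=4 count=4
After op 5 (write(13)): arr=[3 23 6 11 13] head=0 tail=0 count=5
After op 6 (peek()): arr=[3 23 6 11 13] head=0 tail=0 count=5
After op 7 (read()): arr=[3 23 6 11 13] head=1 tail=0 count=4
After op 8 (write(12)): arr=[12 23 6 11 13] head=1 tail=1 count=5
After op 9 (read()): arr=[12 23 6 11 13] head=2 tail=1 count=4
After op 10 (write(20)): arr=[12 20 6 11 13] head=2 tail=2 count=5
After op 11 (write(2)): arr=[12 20 2 11 13] head=3 tail=3 count=5
After op 12 (read()): arr=[12 20 2 11 13] head=4 tail=3 count=4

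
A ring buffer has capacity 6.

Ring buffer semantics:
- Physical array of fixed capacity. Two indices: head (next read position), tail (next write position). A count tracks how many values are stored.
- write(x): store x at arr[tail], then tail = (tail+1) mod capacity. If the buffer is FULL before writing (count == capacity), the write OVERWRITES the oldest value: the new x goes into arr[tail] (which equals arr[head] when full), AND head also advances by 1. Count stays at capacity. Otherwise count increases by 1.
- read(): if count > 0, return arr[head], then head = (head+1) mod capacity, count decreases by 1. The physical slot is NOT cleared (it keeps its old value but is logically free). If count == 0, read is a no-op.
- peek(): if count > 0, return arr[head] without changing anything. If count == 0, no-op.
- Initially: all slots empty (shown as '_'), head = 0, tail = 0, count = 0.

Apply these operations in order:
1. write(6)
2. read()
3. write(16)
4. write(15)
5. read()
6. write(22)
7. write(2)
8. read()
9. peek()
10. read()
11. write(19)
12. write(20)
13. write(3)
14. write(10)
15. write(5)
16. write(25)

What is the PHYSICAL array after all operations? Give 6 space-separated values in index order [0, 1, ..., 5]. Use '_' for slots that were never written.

Answer: 20 3 10 5 25 19

Derivation:
After op 1 (write(6)): arr=[6 _ _ _ _ _] head=0 tail=1 count=1
After op 2 (read()): arr=[6 _ _ _ _ _] head=1 tail=1 count=0
After op 3 (write(16)): arr=[6 16 _ _ _ _] head=1 tail=2 count=1
After op 4 (write(15)): arr=[6 16 15 _ _ _] head=1 tail=3 count=2
After op 5 (read()): arr=[6 16 15 _ _ _] head=2 tail=3 count=1
After op 6 (write(22)): arr=[6 16 15 22 _ _] head=2 tail=4 count=2
After op 7 (write(2)): arr=[6 16 15 22 2 _] head=2 tail=5 count=3
After op 8 (read()): arr=[6 16 15 22 2 _] head=3 tail=5 count=2
After op 9 (peek()): arr=[6 16 15 22 2 _] head=3 tail=5 count=2
After op 10 (read()): arr=[6 16 15 22 2 _] head=4 tail=5 count=1
After op 11 (write(19)): arr=[6 16 15 22 2 19] head=4 tail=0 count=2
After op 12 (write(20)): arr=[20 16 15 22 2 19] head=4 tail=1 count=3
After op 13 (write(3)): arr=[20 3 15 22 2 19] head=4 tail=2 count=4
After op 14 (write(10)): arr=[20 3 10 22 2 19] head=4 tail=3 count=5
After op 15 (write(5)): arr=[20 3 10 5 2 19] head=4 tail=4 count=6
After op 16 (write(25)): arr=[20 3 10 5 25 19] head=5 tail=5 count=6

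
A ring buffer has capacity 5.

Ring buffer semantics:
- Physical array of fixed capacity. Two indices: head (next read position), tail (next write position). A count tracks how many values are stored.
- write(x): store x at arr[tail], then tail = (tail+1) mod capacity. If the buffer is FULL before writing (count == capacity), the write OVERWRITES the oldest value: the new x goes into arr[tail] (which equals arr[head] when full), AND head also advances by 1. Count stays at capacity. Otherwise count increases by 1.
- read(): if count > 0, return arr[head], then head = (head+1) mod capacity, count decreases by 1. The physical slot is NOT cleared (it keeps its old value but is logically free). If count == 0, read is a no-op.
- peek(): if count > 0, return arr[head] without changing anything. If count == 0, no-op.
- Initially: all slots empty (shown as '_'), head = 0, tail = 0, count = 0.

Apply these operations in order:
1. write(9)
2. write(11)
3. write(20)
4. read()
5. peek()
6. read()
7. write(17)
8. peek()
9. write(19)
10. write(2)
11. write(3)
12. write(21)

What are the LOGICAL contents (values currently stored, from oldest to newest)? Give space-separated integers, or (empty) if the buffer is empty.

Answer: 17 19 2 3 21

Derivation:
After op 1 (write(9)): arr=[9 _ _ _ _] head=0 tail=1 count=1
After op 2 (write(11)): arr=[9 11 _ _ _] head=0 tail=2 count=2
After op 3 (write(20)): arr=[9 11 20 _ _] head=0 tail=3 count=3
After op 4 (read()): arr=[9 11 20 _ _] head=1 tail=3 count=2
After op 5 (peek()): arr=[9 11 20 _ _] head=1 tail=3 count=2
After op 6 (read()): arr=[9 11 20 _ _] head=2 tail=3 count=1
After op 7 (write(17)): arr=[9 11 20 17 _] head=2 tail=4 count=2
After op 8 (peek()): arr=[9 11 20 17 _] head=2 tail=4 count=2
After op 9 (write(19)): arr=[9 11 20 17 19] head=2 tail=0 count=3
After op 10 (write(2)): arr=[2 11 20 17 19] head=2 tail=1 count=4
After op 11 (write(3)): arr=[2 3 20 17 19] head=2 tail=2 count=5
After op 12 (write(21)): arr=[2 3 21 17 19] head=3 tail=3 count=5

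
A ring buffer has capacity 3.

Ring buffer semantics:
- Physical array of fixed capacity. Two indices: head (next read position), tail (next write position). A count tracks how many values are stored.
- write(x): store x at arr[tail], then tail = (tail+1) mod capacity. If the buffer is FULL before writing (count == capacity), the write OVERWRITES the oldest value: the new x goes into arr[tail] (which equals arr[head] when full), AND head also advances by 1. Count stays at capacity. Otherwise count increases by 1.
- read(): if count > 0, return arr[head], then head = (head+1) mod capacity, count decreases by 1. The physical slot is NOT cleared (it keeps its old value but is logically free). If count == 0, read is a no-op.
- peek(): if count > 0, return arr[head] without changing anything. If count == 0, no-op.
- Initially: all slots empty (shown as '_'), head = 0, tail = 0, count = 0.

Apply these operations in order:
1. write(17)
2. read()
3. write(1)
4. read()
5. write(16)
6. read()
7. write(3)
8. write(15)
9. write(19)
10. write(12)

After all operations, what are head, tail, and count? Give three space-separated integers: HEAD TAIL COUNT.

After op 1 (write(17)): arr=[17 _ _] head=0 tail=1 count=1
After op 2 (read()): arr=[17 _ _] head=1 tail=1 count=0
After op 3 (write(1)): arr=[17 1 _] head=1 tail=2 count=1
After op 4 (read()): arr=[17 1 _] head=2 tail=2 count=0
After op 5 (write(16)): arr=[17 1 16] head=2 tail=0 count=1
After op 6 (read()): arr=[17 1 16] head=0 tail=0 count=0
After op 7 (write(3)): arr=[3 1 16] head=0 tail=1 count=1
After op 8 (write(15)): arr=[3 15 16] head=0 tail=2 count=2
After op 9 (write(19)): arr=[3 15 19] head=0 tail=0 count=3
After op 10 (write(12)): arr=[12 15 19] head=1 tail=1 count=3

Answer: 1 1 3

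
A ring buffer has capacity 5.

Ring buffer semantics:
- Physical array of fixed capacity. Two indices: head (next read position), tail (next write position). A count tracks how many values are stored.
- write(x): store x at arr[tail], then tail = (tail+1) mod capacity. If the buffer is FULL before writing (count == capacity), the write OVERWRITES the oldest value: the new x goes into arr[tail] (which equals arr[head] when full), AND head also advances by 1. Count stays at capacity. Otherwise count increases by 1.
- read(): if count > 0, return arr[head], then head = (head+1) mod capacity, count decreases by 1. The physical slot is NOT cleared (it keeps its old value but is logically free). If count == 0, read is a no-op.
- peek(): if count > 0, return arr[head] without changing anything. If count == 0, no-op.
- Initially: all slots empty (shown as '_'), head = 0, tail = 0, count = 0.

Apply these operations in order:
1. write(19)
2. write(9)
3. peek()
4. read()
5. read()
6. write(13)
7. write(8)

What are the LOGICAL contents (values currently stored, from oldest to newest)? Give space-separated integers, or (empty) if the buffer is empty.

After op 1 (write(19)): arr=[19 _ _ _ _] head=0 tail=1 count=1
After op 2 (write(9)): arr=[19 9 _ _ _] head=0 tail=2 count=2
After op 3 (peek()): arr=[19 9 _ _ _] head=0 tail=2 count=2
After op 4 (read()): arr=[19 9 _ _ _] head=1 tail=2 count=1
After op 5 (read()): arr=[19 9 _ _ _] head=2 tail=2 count=0
After op 6 (write(13)): arr=[19 9 13 _ _] head=2 tail=3 count=1
After op 7 (write(8)): arr=[19 9 13 8 _] head=2 tail=4 count=2

Answer: 13 8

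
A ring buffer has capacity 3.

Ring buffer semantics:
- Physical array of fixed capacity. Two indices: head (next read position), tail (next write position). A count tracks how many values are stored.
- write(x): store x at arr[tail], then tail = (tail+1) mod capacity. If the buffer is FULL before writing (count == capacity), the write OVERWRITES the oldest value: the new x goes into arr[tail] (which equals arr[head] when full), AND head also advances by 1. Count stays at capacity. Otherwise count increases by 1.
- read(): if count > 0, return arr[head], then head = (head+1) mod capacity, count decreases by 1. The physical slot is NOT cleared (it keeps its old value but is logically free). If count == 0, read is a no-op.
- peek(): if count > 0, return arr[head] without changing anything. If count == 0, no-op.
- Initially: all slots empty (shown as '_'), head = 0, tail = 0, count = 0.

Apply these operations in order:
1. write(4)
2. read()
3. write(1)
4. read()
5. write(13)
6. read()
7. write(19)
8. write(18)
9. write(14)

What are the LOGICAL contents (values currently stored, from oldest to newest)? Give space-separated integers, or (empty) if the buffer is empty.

Answer: 19 18 14

Derivation:
After op 1 (write(4)): arr=[4 _ _] head=0 tail=1 count=1
After op 2 (read()): arr=[4 _ _] head=1 tail=1 count=0
After op 3 (write(1)): arr=[4 1 _] head=1 tail=2 count=1
After op 4 (read()): arr=[4 1 _] head=2 tail=2 count=0
After op 5 (write(13)): arr=[4 1 13] head=2 tail=0 count=1
After op 6 (read()): arr=[4 1 13] head=0 tail=0 count=0
After op 7 (write(19)): arr=[19 1 13] head=0 tail=1 count=1
After op 8 (write(18)): arr=[19 18 13] head=0 tail=2 count=2
After op 9 (write(14)): arr=[19 18 14] head=0 tail=0 count=3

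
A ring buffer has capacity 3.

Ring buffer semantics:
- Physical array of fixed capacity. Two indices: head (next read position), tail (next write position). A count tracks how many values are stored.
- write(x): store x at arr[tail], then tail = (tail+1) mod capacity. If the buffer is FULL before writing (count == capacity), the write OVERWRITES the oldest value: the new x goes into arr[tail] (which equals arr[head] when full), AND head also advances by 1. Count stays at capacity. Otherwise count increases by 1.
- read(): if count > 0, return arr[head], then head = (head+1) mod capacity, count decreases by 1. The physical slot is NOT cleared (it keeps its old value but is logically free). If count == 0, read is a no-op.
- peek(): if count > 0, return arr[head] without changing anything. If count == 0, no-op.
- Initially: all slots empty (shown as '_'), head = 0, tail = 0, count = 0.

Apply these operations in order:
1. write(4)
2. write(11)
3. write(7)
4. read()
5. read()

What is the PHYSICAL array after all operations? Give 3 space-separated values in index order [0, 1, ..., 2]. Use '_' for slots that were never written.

After op 1 (write(4)): arr=[4 _ _] head=0 tail=1 count=1
After op 2 (write(11)): arr=[4 11 _] head=0 tail=2 count=2
After op 3 (write(7)): arr=[4 11 7] head=0 tail=0 count=3
After op 4 (read()): arr=[4 11 7] head=1 tail=0 count=2
After op 5 (read()): arr=[4 11 7] head=2 tail=0 count=1

Answer: 4 11 7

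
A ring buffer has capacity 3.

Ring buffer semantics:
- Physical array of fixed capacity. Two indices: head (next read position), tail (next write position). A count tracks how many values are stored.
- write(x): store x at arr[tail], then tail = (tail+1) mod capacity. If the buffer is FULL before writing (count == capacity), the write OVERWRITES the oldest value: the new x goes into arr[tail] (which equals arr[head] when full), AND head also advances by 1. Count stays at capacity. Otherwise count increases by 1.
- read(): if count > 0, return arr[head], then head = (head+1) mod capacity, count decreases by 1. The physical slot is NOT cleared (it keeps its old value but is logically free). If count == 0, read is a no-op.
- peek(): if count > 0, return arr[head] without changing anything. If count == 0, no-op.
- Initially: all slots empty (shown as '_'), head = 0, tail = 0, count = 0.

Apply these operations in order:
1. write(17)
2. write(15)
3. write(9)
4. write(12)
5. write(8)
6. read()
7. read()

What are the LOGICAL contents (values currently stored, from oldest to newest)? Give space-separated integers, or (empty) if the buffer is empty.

Answer: 8

Derivation:
After op 1 (write(17)): arr=[17 _ _] head=0 tail=1 count=1
After op 2 (write(15)): arr=[17 15 _] head=0 tail=2 count=2
After op 3 (write(9)): arr=[17 15 9] head=0 tail=0 count=3
After op 4 (write(12)): arr=[12 15 9] head=1 tail=1 count=3
After op 5 (write(8)): arr=[12 8 9] head=2 tail=2 count=3
After op 6 (read()): arr=[12 8 9] head=0 tail=2 count=2
After op 7 (read()): arr=[12 8 9] head=1 tail=2 count=1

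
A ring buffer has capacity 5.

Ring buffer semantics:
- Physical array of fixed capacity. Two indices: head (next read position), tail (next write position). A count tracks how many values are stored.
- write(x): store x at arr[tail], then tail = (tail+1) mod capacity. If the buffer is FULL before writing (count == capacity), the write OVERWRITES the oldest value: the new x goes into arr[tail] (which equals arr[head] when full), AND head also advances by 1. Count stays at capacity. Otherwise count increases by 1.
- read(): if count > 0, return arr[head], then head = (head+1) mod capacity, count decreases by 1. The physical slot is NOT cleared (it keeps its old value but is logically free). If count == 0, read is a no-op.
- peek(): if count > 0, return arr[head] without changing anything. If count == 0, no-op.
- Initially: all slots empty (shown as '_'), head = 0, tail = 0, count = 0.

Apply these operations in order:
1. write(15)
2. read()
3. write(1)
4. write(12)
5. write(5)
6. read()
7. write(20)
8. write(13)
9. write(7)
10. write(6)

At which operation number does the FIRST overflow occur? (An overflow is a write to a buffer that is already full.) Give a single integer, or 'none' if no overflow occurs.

After op 1 (write(15)): arr=[15 _ _ _ _] head=0 tail=1 count=1
After op 2 (read()): arr=[15 _ _ _ _] head=1 tail=1 count=0
After op 3 (write(1)): arr=[15 1 _ _ _] head=1 tail=2 count=1
After op 4 (write(12)): arr=[15 1 12 _ _] head=1 tail=3 count=2
After op 5 (write(5)): arr=[15 1 12 5 _] head=1 tail=4 count=3
After op 6 (read()): arr=[15 1 12 5 _] head=2 tail=4 count=2
After op 7 (write(20)): arr=[15 1 12 5 20] head=2 tail=0 count=3
After op 8 (write(13)): arr=[13 1 12 5 20] head=2 tail=1 count=4
After op 9 (write(7)): arr=[13 7 12 5 20] head=2 tail=2 count=5
After op 10 (write(6)): arr=[13 7 6 5 20] head=3 tail=3 count=5

Answer: 10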